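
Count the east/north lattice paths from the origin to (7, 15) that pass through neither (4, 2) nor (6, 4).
Number of paths = 160704

Inclusion–exclusion. Total paths: C(22, 7) = 170544. Through P₁: C(6, 4)·C(16, 3) = 8400. Through P₂: C(10, 6)·C(12, 1) = 2520. Since P₁ is strictly southwest of P₂, a monotone path through both must visit P₁ then P₂; paths through both = C(6, 4)·C(4, 2)·C(12, 1) = 1080. Avoid both = 170544 − 8400 − 2520 + 1080 = 160704.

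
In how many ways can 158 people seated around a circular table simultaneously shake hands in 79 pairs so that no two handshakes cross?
C_79 = 289450081175264899454283846029490767264392230

These noncrossing handshakes are counted by the Catalan number C_n = (1/(n + 1)) · C(2n, n). For n = 79: C_79 = (1/80) · C(158, 79) = 23156006494021191956342707682359261381151378400/80 = 289450081175264899454283846029490767264392230.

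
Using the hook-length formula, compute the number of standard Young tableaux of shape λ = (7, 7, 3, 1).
# SYT of shape (7, 7, 3, 1) = 1312740

Hook-length formula: f^λ = n! / Π hook(c), product over all cells c of the Young diagram. For λ = (7, 7, 3, 1), n = 18 boxes. Hook lengths by row (left-to-right, top-to-bottom): [10, 8, 7, 5, 4, 3, 2]; [9, 7, 6, 4, 3, 2, 1]; [4, 2, 1]; [1]. Product of hooks = 4877107200. So f^λ = 18! / 4877107200 = 6402373705728000 / 4877107200 = 1312740.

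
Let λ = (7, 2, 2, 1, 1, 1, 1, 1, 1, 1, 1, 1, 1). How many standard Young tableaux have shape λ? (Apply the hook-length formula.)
# SYT of shape (7, 2, 2, 1, 1, 1, 1, 1, 1, 1, 1, 1, 1) = 2474010

Hook-length formula: f^λ = n! / Π hook(c), product over all cells c of the Young diagram. For λ = (7, 2, 2, 1, 1, 1, 1, 1, 1, 1, 1, 1, 1), n = 21 boxes. Hook lengths by row (left-to-right, top-to-bottom): [19, 8, 5, 4, 3, 2, 1]; [13, 2]; [12, 1]; [10]; [9]; [8]; [7]; [6]; [5]; [4]; [3]; [2]; [1]. Product of hooks = 20651065344000. So f^λ = 21! / 20651065344000 = 51090942171709440000 / 20651065344000 = 2474010.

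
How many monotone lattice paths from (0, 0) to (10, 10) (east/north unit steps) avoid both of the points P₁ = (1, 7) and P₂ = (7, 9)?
Number of paths = 138132

Inclusion–exclusion. Total paths: C(20, 10) = 184756. Through P₁: C(8, 1)·C(12, 9) = 1760. Through P₂: C(16, 7)·C(4, 3) = 45760. Since P₁ is strictly southwest of P₂, a monotone path through both must visit P₁ then P₂; paths through both = C(8, 1)·C(8, 6)·C(4, 3) = 896. Avoid both = 184756 − 1760 − 45760 + 896 = 138132.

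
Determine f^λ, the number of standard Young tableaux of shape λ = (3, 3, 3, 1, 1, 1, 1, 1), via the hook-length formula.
# SYT of shape (3, 3, 3, 1, 1, 1, 1, 1) = 7007

Hook-length formula: f^λ = n! / Π hook(c), product over all cells c of the Young diagram. For λ = (3, 3, 3, 1, 1, 1, 1, 1), n = 14 boxes. Hook lengths by row (left-to-right, top-to-bottom): [10, 4, 3]; [9, 3, 2]; [8, 2, 1]; [5]; [4]; [3]; [2]; [1]. Product of hooks = 12441600. So f^λ = 14! / 12441600 = 87178291200 / 12441600 = 7007.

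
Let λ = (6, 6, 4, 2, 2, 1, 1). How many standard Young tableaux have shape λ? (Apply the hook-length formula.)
# SYT of shape (6, 6, 4, 2, 2, 1, 1) = 2566537974

Hook-length formula: f^λ = n! / Π hook(c), product over all cells c of the Young diagram. For λ = (6, 6, 4, 2, 2, 1, 1), n = 22 boxes. Hook lengths by row (left-to-right, top-to-bottom): [12, 9, 6, 5, 3, 2]; [11, 8, 5, 4, 2, 1]; [8, 5, 2, 1]; [5, 2]; [4, 1]; [2]; [1]. Product of hooks = 437944320000. So f^λ = 22! / 437944320000 = 1124000727777607680000 / 437944320000 = 2566537974.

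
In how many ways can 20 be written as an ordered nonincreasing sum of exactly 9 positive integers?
p(20, 9 parts) = 54

Partitions of n into exactly k parts are in bijection with partitions of n − k into at most k parts (subtract 1 from each part). So p(20, exactly 9) = p(11, parts ≤ 9). Computing via the recurrence p(m, j) = p(m, j−1) + p(m−j, j) gives 54.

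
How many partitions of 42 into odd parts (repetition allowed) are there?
p_odd(42) = 1426

Enumerate partitions using only odd parts via the recurrence o(n, m) = o(n, m−2) + o(n−m, m) over odd m, starting from the largest odd part ≤ n. This gives p_odd(42) = 1426. (Euler's theorem: equals the count of distinct-part partitions.)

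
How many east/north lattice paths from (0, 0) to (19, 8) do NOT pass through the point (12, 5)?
Number of paths = 1477515

Total paths from (0, 0) to (19, 8): C(27, 19) = 2220075. Paths through (12, 5): (paths (0, 0) → (12, 5)) × (paths (12, 5) → (19, 8)) = C(17, 12) · C(10, 7) = 6188 · 120 = 742560. Avoidance count = 2220075 − 742560 = 1477515.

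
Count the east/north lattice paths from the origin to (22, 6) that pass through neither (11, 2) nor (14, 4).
Number of paths = 167670

Inclusion–exclusion. Total paths: C(28, 22) = 376740. Through P₁: C(13, 11)·C(15, 11) = 106470. Through P₂: C(18, 14)·C(10, 8) = 137700. Since P₁ is strictly southwest of P₂, a monotone path through both must visit P₁ then P₂; paths through both = C(13, 11)·C(5, 3)·C(10, 8) = 35100. Avoid both = 376740 − 106470 − 137700 + 35100 = 167670.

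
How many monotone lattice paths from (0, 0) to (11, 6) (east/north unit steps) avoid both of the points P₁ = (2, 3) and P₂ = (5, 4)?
Number of paths = 7768

Inclusion–exclusion. Total paths: C(17, 11) = 12376. Through P₁: C(5, 2)·C(12, 9) = 2200. Through P₂: C(9, 5)·C(8, 6) = 3528. Since P₁ is strictly southwest of P₂, a monotone path through both must visit P₁ then P₂; paths through both = C(5, 2)·C(4, 3)·C(8, 6) = 1120. Avoid both = 12376 − 2200 − 3528 + 1120 = 7768.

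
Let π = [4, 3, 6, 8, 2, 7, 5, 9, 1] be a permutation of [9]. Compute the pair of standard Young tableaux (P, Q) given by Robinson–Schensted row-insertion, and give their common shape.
P = [1, 5, 7, 9] / [2, 6] / [3, 8] / [4];  Q = [1, 3, 4, 8] / [2, 6] / [5, 7] / [9];  common shape = (4, 2, 2, 1)

Row-insert the values π_1, π_2, … into P one at a time, bumping the leftmost entry strictly greater than the inserted value down to the next row. The recording tableau Q records, in position (i, j), the step at which that cell was added to P.
  Insert 4 (step 1): P = [4];  Q = [1]
  Insert 3 (step 2): P = [3] / [4];  Q = [1] / [2]
  Insert 6 (step 3): P = [3, 6] / [4];  Q = [1, 3] / [2]
  Insert 8 (step 4): P = [3, 6, 8] / [4];  Q = [1, 3, 4] / [2]
  Insert 2 (step 5): P = [2, 6, 8] / [3] / [4];  Q = [1, 3, 4] / [2] / [5]
  Insert 7 (step 6): P = [2, 6, 7] / [3, 8] / [4];  Q = [1, 3, 4] / [2, 6] / [5]
  Insert 5 (step 7): P = [2, 5, 7] / [3, 6] / [4, 8];  Q = [1, 3, 4] / [2, 6] / [5, 7]
  Insert 9 (step 8): P = [2, 5, 7, 9] / [3, 6] / [4, 8];  Q = [1, 3, 4, 8] / [2, 6] / [5, 7]
  Insert 1 (step 9): P = [1, 5, 7, 9] / [2, 6] / [3, 8] / [4];  Q = [1, 3, 4, 8] / [2, 6] / [5, 7] / [9]
Final shape: (4, 2, 2, 1).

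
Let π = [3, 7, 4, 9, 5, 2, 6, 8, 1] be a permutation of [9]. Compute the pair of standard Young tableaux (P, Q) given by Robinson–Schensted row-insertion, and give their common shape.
P = [1, 4, 5, 6, 8] / [2, 9] / [3] / [7];  Q = [1, 2, 4, 7, 8] / [3, 5] / [6] / [9];  common shape = (5, 2, 1, 1)

Row-insert the values π_1, π_2, … into P one at a time, bumping the leftmost entry strictly greater than the inserted value down to the next row. The recording tableau Q records, in position (i, j), the step at which that cell was added to P.
  Insert 3 (step 1): P = [3];  Q = [1]
  Insert 7 (step 2): P = [3, 7];  Q = [1, 2]
  Insert 4 (step 3): P = [3, 4] / [7];  Q = [1, 2] / [3]
  Insert 9 (step 4): P = [3, 4, 9] / [7];  Q = [1, 2, 4] / [3]
  Insert 5 (step 5): P = [3, 4, 5] / [7, 9];  Q = [1, 2, 4] / [3, 5]
  Insert 2 (step 6): P = [2, 4, 5] / [3, 9] / [7];  Q = [1, 2, 4] / [3, 5] / [6]
  Insert 6 (step 7): P = [2, 4, 5, 6] / [3, 9] / [7];  Q = [1, 2, 4, 7] / [3, 5] / [6]
  Insert 8 (step 8): P = [2, 4, 5, 6, 8] / [3, 9] / [7];  Q = [1, 2, 4, 7, 8] / [3, 5] / [6]
  Insert 1 (step 9): P = [1, 4, 5, 6, 8] / [2, 9] / [3] / [7];  Q = [1, 2, 4, 7, 8] / [3, 5] / [6] / [9]
Final shape: (5, 2, 1, 1).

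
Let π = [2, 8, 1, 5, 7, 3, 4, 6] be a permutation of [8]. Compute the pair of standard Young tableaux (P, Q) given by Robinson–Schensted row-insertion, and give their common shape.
P = [1, 3, 4, 6] / [2, 5, 7] / [8];  Q = [1, 2, 5, 8] / [3, 4, 7] / [6];  common shape = (4, 3, 1)

Row-insert the values π_1, π_2, … into P one at a time, bumping the leftmost entry strictly greater than the inserted value down to the next row. The recording tableau Q records, in position (i, j), the step at which that cell was added to P.
  Insert 2 (step 1): P = [2];  Q = [1]
  Insert 8 (step 2): P = [2, 8];  Q = [1, 2]
  Insert 1 (step 3): P = [1, 8] / [2];  Q = [1, 2] / [3]
  Insert 5 (step 4): P = [1, 5] / [2, 8];  Q = [1, 2] / [3, 4]
  Insert 7 (step 5): P = [1, 5, 7] / [2, 8];  Q = [1, 2, 5] / [3, 4]
  Insert 3 (step 6): P = [1, 3, 7] / [2, 5] / [8];  Q = [1, 2, 5] / [3, 4] / [6]
  Insert 4 (step 7): P = [1, 3, 4] / [2, 5, 7] / [8];  Q = [1, 2, 5] / [3, 4, 7] / [6]
  Insert 6 (step 8): P = [1, 3, 4, 6] / [2, 5, 7] / [8];  Q = [1, 2, 5, 8] / [3, 4, 7] / [6]
Final shape: (4, 3, 1).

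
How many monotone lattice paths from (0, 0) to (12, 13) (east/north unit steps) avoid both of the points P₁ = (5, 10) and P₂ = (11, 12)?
Number of paths = 2303952

Inclusion–exclusion. Total paths: C(25, 12) = 5200300. Through P₁: C(15, 5)·C(10, 7) = 360360. Through P₂: C(23, 11)·C(2, 1) = 2704156. Since P₁ is strictly southwest of P₂, a monotone path through both must visit P₁ then P₂; paths through both = C(15, 5)·C(8, 6)·C(2, 1) = 168168. Avoid both = 5200300 − 360360 − 2704156 + 168168 = 2303952.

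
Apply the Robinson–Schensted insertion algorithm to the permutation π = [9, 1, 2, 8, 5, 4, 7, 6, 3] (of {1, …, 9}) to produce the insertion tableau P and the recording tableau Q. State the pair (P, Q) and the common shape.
P = [1, 2, 3, 6] / [4, 7] / [5] / [8] / [9];  Q = [1, 3, 4, 7] / [2, 8] / [5] / [6] / [9];  common shape = (4, 2, 1, 1, 1)

Row-insert the values π_1, π_2, … into P one at a time, bumping the leftmost entry strictly greater than the inserted value down to the next row. The recording tableau Q records, in position (i, j), the step at which that cell was added to P.
  Insert 9 (step 1): P = [9];  Q = [1]
  Insert 1 (step 2): P = [1] / [9];  Q = [1] / [2]
  Insert 2 (step 3): P = [1, 2] / [9];  Q = [1, 3] / [2]
  Insert 8 (step 4): P = [1, 2, 8] / [9];  Q = [1, 3, 4] / [2]
  Insert 5 (step 5): P = [1, 2, 5] / [8] / [9];  Q = [1, 3, 4] / [2] / [5]
  Insert 4 (step 6): P = [1, 2, 4] / [5] / [8] / [9];  Q = [1, 3, 4] / [2] / [5] / [6]
  Insert 7 (step 7): P = [1, 2, 4, 7] / [5] / [8] / [9];  Q = [1, 3, 4, 7] / [2] / [5] / [6]
  Insert 6 (step 8): P = [1, 2, 4, 6] / [5, 7] / [8] / [9];  Q = [1, 3, 4, 7] / [2, 8] / [5] / [6]
  Insert 3 (step 9): P = [1, 2, 3, 6] / [4, 7] / [5] / [8] / [9];  Q = [1, 3, 4, 7] / [2, 8] / [5] / [6] / [9]
Final shape: (4, 2, 1, 1, 1).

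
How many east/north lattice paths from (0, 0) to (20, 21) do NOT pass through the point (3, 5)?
Number of paths = 203787963060

Total paths from (0, 0) to (20, 21): C(41, 20) = 269128937220. Paths through (3, 5): (paths (0, 0) → (3, 5)) × (paths (3, 5) → (20, 21)) = C(8, 3) · C(33, 17) = 56 · 1166803110 = 65340974160. Avoidance count = 269128937220 − 65340974160 = 203787963060.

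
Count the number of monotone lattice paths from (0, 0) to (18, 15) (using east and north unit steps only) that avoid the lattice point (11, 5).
Number of paths = 952209456

Total paths from (0, 0) to (18, 15): C(33, 18) = 1037158320. Paths through (11, 5): (paths (0, 0) → (11, 5)) × (paths (11, 5) → (18, 15)) = C(16, 11) · C(17, 7) = 4368 · 19448 = 84948864. Avoidance count = 1037158320 − 84948864 = 952209456.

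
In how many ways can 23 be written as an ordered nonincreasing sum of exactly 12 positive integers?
p(23, 12 parts) = 56

Partitions of n into exactly k parts are in bijection with partitions of n − k into at most k parts (subtract 1 from each part). So p(23, exactly 12) = p(11, parts ≤ 12). Computing via the recurrence p(m, j) = p(m, j−1) + p(m−j, j) gives 56.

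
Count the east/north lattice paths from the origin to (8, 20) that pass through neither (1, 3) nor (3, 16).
Number of paths = 1654515

Inclusion–exclusion. Total paths: C(28, 8) = 3108105. Through P₁: C(4, 1)·C(24, 7) = 1384416. Through P₂: C(19, 3)·C(9, 5) = 122094. Since P₁ is strictly southwest of P₂, a monotone path through both must visit P₁ then P₂; paths through both = C(4, 1)·C(15, 2)·C(9, 5) = 52920. Avoid both = 3108105 − 1384416 − 122094 + 52920 = 1654515.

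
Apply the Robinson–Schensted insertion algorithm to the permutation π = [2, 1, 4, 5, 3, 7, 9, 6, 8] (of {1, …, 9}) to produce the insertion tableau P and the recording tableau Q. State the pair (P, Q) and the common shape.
P = [1, 3, 5, 6, 8] / [2, 4, 7, 9];  Q = [1, 3, 4, 6, 7] / [2, 5, 8, 9];  common shape = (5, 4)

Row-insert the values π_1, π_2, … into P one at a time, bumping the leftmost entry strictly greater than the inserted value down to the next row. The recording tableau Q records, in position (i, j), the step at which that cell was added to P.
  Insert 2 (step 1): P = [2];  Q = [1]
  Insert 1 (step 2): P = [1] / [2];  Q = [1] / [2]
  Insert 4 (step 3): P = [1, 4] / [2];  Q = [1, 3] / [2]
  Insert 5 (step 4): P = [1, 4, 5] / [2];  Q = [1, 3, 4] / [2]
  Insert 3 (step 5): P = [1, 3, 5] / [2, 4];  Q = [1, 3, 4] / [2, 5]
  Insert 7 (step 6): P = [1, 3, 5, 7] / [2, 4];  Q = [1, 3, 4, 6] / [2, 5]
  Insert 9 (step 7): P = [1, 3, 5, 7, 9] / [2, 4];  Q = [1, 3, 4, 6, 7] / [2, 5]
  Insert 6 (step 8): P = [1, 3, 5, 6, 9] / [2, 4, 7];  Q = [1, 3, 4, 6, 7] / [2, 5, 8]
  Insert 8 (step 9): P = [1, 3, 5, 6, 8] / [2, 4, 7, 9];  Q = [1, 3, 4, 6, 7] / [2, 5, 8, 9]
Final shape: (5, 4).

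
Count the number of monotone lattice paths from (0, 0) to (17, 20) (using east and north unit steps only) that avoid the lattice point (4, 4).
Number of paths = 11154894660

Total paths from (0, 0) to (17, 20): C(37, 17) = 15905368710. Paths through (4, 4): (paths (0, 0) → (4, 4)) × (paths (4, 4) → (17, 20)) = C(8, 4) · C(29, 13) = 70 · 67863915 = 4750474050. Avoidance count = 15905368710 − 4750474050 = 11154894660.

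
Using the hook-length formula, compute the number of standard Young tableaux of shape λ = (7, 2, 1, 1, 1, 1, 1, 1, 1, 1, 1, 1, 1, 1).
# SYT of shape (7, 2, 1, 1, 1, 1, 1, 1, 1, 1, 1, 1, 1, 1) = 453492

Hook-length formula: f^λ = n! / Π hook(c), product over all cells c of the Young diagram. For λ = (7, 2, 1, 1, 1, 1, 1, 1, 1, 1, 1, 1, 1, 1), n = 21 boxes. Hook lengths by row (left-to-right, top-to-bottom): [20, 7, 5, 4, 3, 2, 1]; [14, 1]; [12]; [11]; [10]; [9]; [8]; [7]; [6]; [5]; [4]; [3]; [2]; [1]. Product of hooks = 112661176320000. So f^λ = 21! / 112661176320000 = 51090942171709440000 / 112661176320000 = 453492.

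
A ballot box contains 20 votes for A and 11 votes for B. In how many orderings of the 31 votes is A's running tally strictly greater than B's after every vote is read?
Strict-lead orderings = 24582285

Total orderings of the 31 votes with 20 for A: C(31, 20) = 84672315. By the Bertrand ballot formula (Cycle Lemma / reflection principle), the number of orderings in which A is strictly ahead of B throughout is (p − q)/(p + q) · C(p + q, p) = (20 − 11)/(20 + 11) · 84672315 = 24582285.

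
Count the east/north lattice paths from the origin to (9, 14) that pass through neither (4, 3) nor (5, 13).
Number of paths = 623395

Inclusion–exclusion. Total paths: C(23, 9) = 817190. Through P₁: C(7, 4)·C(16, 5) = 152880. Through P₂: C(18, 5)·C(5, 4) = 42840. Since P₁ is strictly southwest of P₂, a monotone path through both must visit P₁ then P₂; paths through both = C(7, 4)·C(11, 1)·C(5, 4) = 1925. Avoid both = 817190 − 152880 − 42840 + 1925 = 623395.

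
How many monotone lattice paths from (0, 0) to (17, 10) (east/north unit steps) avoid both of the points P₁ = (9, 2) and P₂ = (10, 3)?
Number of paths = 7124403

Inclusion–exclusion. Total paths: C(27, 17) = 8436285. Through P₁: C(11, 9)·C(16, 8) = 707850. Through P₂: C(13, 10)·C(14, 7) = 981552. Since P₁ is strictly southwest of P₂, a monotone path through both must visit P₁ then P₂; paths through both = C(11, 9)·C(2, 1)·C(14, 7) = 377520. Avoid both = 8436285 − 707850 − 981552 + 377520 = 7124403.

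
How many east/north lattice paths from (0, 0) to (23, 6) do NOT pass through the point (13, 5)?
Number of paths = 380772

Total paths from (0, 0) to (23, 6): C(29, 23) = 475020. Paths through (13, 5): (paths (0, 0) → (13, 5)) × (paths (13, 5) → (23, 6)) = C(18, 13) · C(11, 10) = 8568 · 11 = 94248. Avoidance count = 475020 − 94248 = 380772.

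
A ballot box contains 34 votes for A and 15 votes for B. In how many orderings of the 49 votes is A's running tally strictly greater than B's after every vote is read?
Strict-lead orderings = 610939456104

Total orderings of the 49 votes with 34 for A: C(49, 34) = 1575580702584. By the Bertrand ballot formula (Cycle Lemma / reflection principle), the number of orderings in which A is strictly ahead of B throughout is (p − q)/(p + q) · C(p + q, p) = (34 − 15)/(34 + 15) · 1575580702584 = 610939456104.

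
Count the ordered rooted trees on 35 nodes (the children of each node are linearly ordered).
C_34 = 812944042149730764

These ordered rooted trees are counted by the Catalan number C_n = (1/(n + 1)) · C(2n, n). For n = 34: C_34 = (1/35) · C(68, 34) = 28453041475240576740/35 = 812944042149730764.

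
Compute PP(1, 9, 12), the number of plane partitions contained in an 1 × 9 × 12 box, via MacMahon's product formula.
PP(1, 9, 12) = 293930

Evaluate the triple product over i = 1..1, j = 1..9, k = 1..12. The factors are (2/1) · (3/2) · (4/3) · (5/4) · (6/5) · (7/6) · (8/7) · (9/8) · … (108 factors total). The numerators and denominators telescope so the product is an integer; carrying out the multiplication exactly gives PP(1, 9, 12) = 293930.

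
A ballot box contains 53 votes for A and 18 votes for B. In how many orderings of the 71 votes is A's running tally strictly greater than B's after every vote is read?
Strict-lead orderings = 15318202202064300

Total orderings of the 71 votes with 53 for A: C(71, 53) = 31074067324187580. By the Bertrand ballot formula (Cycle Lemma / reflection principle), the number of orderings in which A is strictly ahead of B throughout is (p − q)/(p + q) · C(p + q, p) = (53 − 18)/(53 + 18) · 31074067324187580 = 15318202202064300.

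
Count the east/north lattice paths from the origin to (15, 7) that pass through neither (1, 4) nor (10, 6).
Number of paths = 120746

Inclusion–exclusion. Total paths: C(22, 15) = 170544. Through P₁: C(5, 1)·C(17, 14) = 3400. Through P₂: C(16, 10)·C(6, 5) = 48048. Since P₁ is strictly southwest of P₂, a monotone path through both must visit P₁ then P₂; paths through both = C(5, 1)·C(11, 9)·C(6, 5) = 1650. Avoid both = 170544 − 3400 − 48048 + 1650 = 120746.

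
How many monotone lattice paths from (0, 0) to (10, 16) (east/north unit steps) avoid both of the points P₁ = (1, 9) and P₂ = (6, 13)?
Number of paths = 4291815

Inclusion–exclusion. Total paths: C(26, 10) = 5311735. Through P₁: C(10, 1)·C(16, 9) = 114400. Through P₂: C(19, 6)·C(7, 4) = 949620. Since P₁ is strictly southwest of P₂, a monotone path through both must visit P₁ then P₂; paths through both = C(10, 1)·C(9, 5)·C(7, 4) = 44100. Avoid both = 5311735 − 114400 − 949620 + 44100 = 4291815.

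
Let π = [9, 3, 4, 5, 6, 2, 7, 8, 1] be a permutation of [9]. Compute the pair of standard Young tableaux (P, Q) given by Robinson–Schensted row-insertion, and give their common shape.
P = [1, 4, 5, 6, 7, 8] / [2] / [3] / [9];  Q = [1, 3, 4, 5, 7, 8] / [2] / [6] / [9];  common shape = (6, 1, 1, 1)

Row-insert the values π_1, π_2, … into P one at a time, bumping the leftmost entry strictly greater than the inserted value down to the next row. The recording tableau Q records, in position (i, j), the step at which that cell was added to P.
  Insert 9 (step 1): P = [9];  Q = [1]
  Insert 3 (step 2): P = [3] / [9];  Q = [1] / [2]
  Insert 4 (step 3): P = [3, 4] / [9];  Q = [1, 3] / [2]
  Insert 5 (step 4): P = [3, 4, 5] / [9];  Q = [1, 3, 4] / [2]
  Insert 6 (step 5): P = [3, 4, 5, 6] / [9];  Q = [1, 3, 4, 5] / [2]
  Insert 2 (step 6): P = [2, 4, 5, 6] / [3] / [9];  Q = [1, 3, 4, 5] / [2] / [6]
  Insert 7 (step 7): P = [2, 4, 5, 6, 7] / [3] / [9];  Q = [1, 3, 4, 5, 7] / [2] / [6]
  Insert 8 (step 8): P = [2, 4, 5, 6, 7, 8] / [3] / [9];  Q = [1, 3, 4, 5, 7, 8] / [2] / [6]
  Insert 1 (step 9): P = [1, 4, 5, 6, 7, 8] / [2] / [3] / [9];  Q = [1, 3, 4, 5, 7, 8] / [2] / [6] / [9]
Final shape: (6, 1, 1, 1).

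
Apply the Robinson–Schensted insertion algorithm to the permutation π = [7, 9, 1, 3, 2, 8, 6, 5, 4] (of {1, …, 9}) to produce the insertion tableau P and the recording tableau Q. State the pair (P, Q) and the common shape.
P = [1, 2, 4] / [3, 5] / [6, 8] / [7] / [9];  Q = [1, 2, 6] / [3, 4] / [5, 7] / [8] / [9];  common shape = (3, 2, 2, 1, 1)

Row-insert the values π_1, π_2, … into P one at a time, bumping the leftmost entry strictly greater than the inserted value down to the next row. The recording tableau Q records, in position (i, j), the step at which that cell was added to P.
  Insert 7 (step 1): P = [7];  Q = [1]
  Insert 9 (step 2): P = [7, 9];  Q = [1, 2]
  Insert 1 (step 3): P = [1, 9] / [7];  Q = [1, 2] / [3]
  Insert 3 (step 4): P = [1, 3] / [7, 9];  Q = [1, 2] / [3, 4]
  Insert 2 (step 5): P = [1, 2] / [3, 9] / [7];  Q = [1, 2] / [3, 4] / [5]
  Insert 8 (step 6): P = [1, 2, 8] / [3, 9] / [7];  Q = [1, 2, 6] / [3, 4] / [5]
  Insert 6 (step 7): P = [1, 2, 6] / [3, 8] / [7, 9];  Q = [1, 2, 6] / [3, 4] / [5, 7]
  Insert 5 (step 8): P = [1, 2, 5] / [3, 6] / [7, 8] / [9];  Q = [1, 2, 6] / [3, 4] / [5, 7] / [8]
  Insert 4 (step 9): P = [1, 2, 4] / [3, 5] / [6, 8] / [7] / [9];  Q = [1, 2, 6] / [3, 4] / [5, 7] / [8] / [9]
Final shape: (3, 2, 2, 1, 1).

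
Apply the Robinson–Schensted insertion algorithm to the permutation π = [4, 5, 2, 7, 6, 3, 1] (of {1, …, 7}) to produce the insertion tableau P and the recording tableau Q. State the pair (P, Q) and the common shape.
P = [1, 3, 6] / [2, 5] / [4] / [7];  Q = [1, 2, 4] / [3, 5] / [6] / [7];  common shape = (3, 2, 1, 1)

Row-insert the values π_1, π_2, … into P one at a time, bumping the leftmost entry strictly greater than the inserted value down to the next row. The recording tableau Q records, in position (i, j), the step at which that cell was added to P.
  Insert 4 (step 1): P = [4];  Q = [1]
  Insert 5 (step 2): P = [4, 5];  Q = [1, 2]
  Insert 2 (step 3): P = [2, 5] / [4];  Q = [1, 2] / [3]
  Insert 7 (step 4): P = [2, 5, 7] / [4];  Q = [1, 2, 4] / [3]
  Insert 6 (step 5): P = [2, 5, 6] / [4, 7];  Q = [1, 2, 4] / [3, 5]
  Insert 3 (step 6): P = [2, 3, 6] / [4, 5] / [7];  Q = [1, 2, 4] / [3, 5] / [6]
  Insert 1 (step 7): P = [1, 3, 6] / [2, 5] / [4] / [7];  Q = [1, 2, 4] / [3, 5] / [6] / [7]
Final shape: (3, 2, 1, 1).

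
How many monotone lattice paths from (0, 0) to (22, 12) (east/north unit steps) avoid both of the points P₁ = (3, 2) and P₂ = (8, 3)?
Number of paths = 262248990

Inclusion–exclusion. Total paths: C(34, 22) = 548354040. Through P₁: C(5, 3)·C(29, 19) = 200300100. Through P₂: C(11, 8)·C(23, 14) = 134836350. Since P₁ is strictly southwest of P₂, a monotone path through both must visit P₁ then P₂; paths through both = C(5, 3)·C(6, 5)·C(23, 14) = 49031400. Avoid both = 548354040 − 200300100 − 134836350 + 49031400 = 262248990.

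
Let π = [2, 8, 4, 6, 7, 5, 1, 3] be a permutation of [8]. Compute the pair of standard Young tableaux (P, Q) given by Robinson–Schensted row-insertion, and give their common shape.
P = [1, 3, 5, 7] / [2, 4] / [6] / [8];  Q = [1, 2, 4, 5] / [3, 8] / [6] / [7];  common shape = (4, 2, 1, 1)

Row-insert the values π_1, π_2, … into P one at a time, bumping the leftmost entry strictly greater than the inserted value down to the next row. The recording tableau Q records, in position (i, j), the step at which that cell was added to P.
  Insert 2 (step 1): P = [2];  Q = [1]
  Insert 8 (step 2): P = [2, 8];  Q = [1, 2]
  Insert 4 (step 3): P = [2, 4] / [8];  Q = [1, 2] / [3]
  Insert 6 (step 4): P = [2, 4, 6] / [8];  Q = [1, 2, 4] / [3]
  Insert 7 (step 5): P = [2, 4, 6, 7] / [8];  Q = [1, 2, 4, 5] / [3]
  Insert 5 (step 6): P = [2, 4, 5, 7] / [6] / [8];  Q = [1, 2, 4, 5] / [3] / [6]
  Insert 1 (step 7): P = [1, 4, 5, 7] / [2] / [6] / [8];  Q = [1, 2, 4, 5] / [3] / [6] / [7]
  Insert 3 (step 8): P = [1, 3, 5, 7] / [2, 4] / [6] / [8];  Q = [1, 2, 4, 5] / [3, 8] / [6] / [7]
Final shape: (4, 2, 1, 1).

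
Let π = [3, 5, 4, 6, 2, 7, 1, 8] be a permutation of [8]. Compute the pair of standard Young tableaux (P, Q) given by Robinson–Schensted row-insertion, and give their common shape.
P = [1, 4, 6, 7, 8] / [2] / [3] / [5];  Q = [1, 2, 4, 6, 8] / [3] / [5] / [7];  common shape = (5, 1, 1, 1)

Row-insert the values π_1, π_2, … into P one at a time, bumping the leftmost entry strictly greater than the inserted value down to the next row. The recording tableau Q records, in position (i, j), the step at which that cell was added to P.
  Insert 3 (step 1): P = [3];  Q = [1]
  Insert 5 (step 2): P = [3, 5];  Q = [1, 2]
  Insert 4 (step 3): P = [3, 4] / [5];  Q = [1, 2] / [3]
  Insert 6 (step 4): P = [3, 4, 6] / [5];  Q = [1, 2, 4] / [3]
  Insert 2 (step 5): P = [2, 4, 6] / [3] / [5];  Q = [1, 2, 4] / [3] / [5]
  Insert 7 (step 6): P = [2, 4, 6, 7] / [3] / [5];  Q = [1, 2, 4, 6] / [3] / [5]
  Insert 1 (step 7): P = [1, 4, 6, 7] / [2] / [3] / [5];  Q = [1, 2, 4, 6] / [3] / [5] / [7]
  Insert 8 (step 8): P = [1, 4, 6, 7, 8] / [2] / [3] / [5];  Q = [1, 2, 4, 6, 8] / [3] / [5] / [7]
Final shape: (5, 1, 1, 1).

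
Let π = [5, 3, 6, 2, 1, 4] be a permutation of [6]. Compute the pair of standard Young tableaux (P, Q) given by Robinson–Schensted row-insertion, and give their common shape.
P = [1, 4] / [2, 6] / [3] / [5];  Q = [1, 3] / [2, 6] / [4] / [5];  common shape = (2, 2, 1, 1)

Row-insert the values π_1, π_2, … into P one at a time, bumping the leftmost entry strictly greater than the inserted value down to the next row. The recording tableau Q records, in position (i, j), the step at which that cell was added to P.
  Insert 5 (step 1): P = [5];  Q = [1]
  Insert 3 (step 2): P = [3] / [5];  Q = [1] / [2]
  Insert 6 (step 3): P = [3, 6] / [5];  Q = [1, 3] / [2]
  Insert 2 (step 4): P = [2, 6] / [3] / [5];  Q = [1, 3] / [2] / [4]
  Insert 1 (step 5): P = [1, 6] / [2] / [3] / [5];  Q = [1, 3] / [2] / [4] / [5]
  Insert 4 (step 6): P = [1, 4] / [2, 6] / [3] / [5];  Q = [1, 3] / [2, 6] / [4] / [5]
Final shape: (2, 2, 1, 1).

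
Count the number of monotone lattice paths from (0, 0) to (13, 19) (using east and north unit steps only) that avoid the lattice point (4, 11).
Number of paths = 314190450

Total paths from (0, 0) to (13, 19): C(32, 13) = 347373600. Paths through (4, 11): (paths (0, 0) → (4, 11)) × (paths (4, 11) → (13, 19)) = C(15, 4) · C(17, 9) = 1365 · 24310 = 33183150. Avoidance count = 347373600 − 33183150 = 314190450.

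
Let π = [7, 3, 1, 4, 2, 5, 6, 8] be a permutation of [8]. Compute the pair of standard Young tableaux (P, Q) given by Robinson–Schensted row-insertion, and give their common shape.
P = [1, 2, 5, 6, 8] / [3, 4] / [7];  Q = [1, 4, 6, 7, 8] / [2, 5] / [3];  common shape = (5, 2, 1)

Row-insert the values π_1, π_2, … into P one at a time, bumping the leftmost entry strictly greater than the inserted value down to the next row. The recording tableau Q records, in position (i, j), the step at which that cell was added to P.
  Insert 7 (step 1): P = [7];  Q = [1]
  Insert 3 (step 2): P = [3] / [7];  Q = [1] / [2]
  Insert 1 (step 3): P = [1] / [3] / [7];  Q = [1] / [2] / [3]
  Insert 4 (step 4): P = [1, 4] / [3] / [7];  Q = [1, 4] / [2] / [3]
  Insert 2 (step 5): P = [1, 2] / [3, 4] / [7];  Q = [1, 4] / [2, 5] / [3]
  Insert 5 (step 6): P = [1, 2, 5] / [3, 4] / [7];  Q = [1, 4, 6] / [2, 5] / [3]
  Insert 6 (step 7): P = [1, 2, 5, 6] / [3, 4] / [7];  Q = [1, 4, 6, 7] / [2, 5] / [3]
  Insert 8 (step 8): P = [1, 2, 5, 6, 8] / [3, 4] / [7];  Q = [1, 4, 6, 7, 8] / [2, 5] / [3]
Final shape: (5, 2, 1).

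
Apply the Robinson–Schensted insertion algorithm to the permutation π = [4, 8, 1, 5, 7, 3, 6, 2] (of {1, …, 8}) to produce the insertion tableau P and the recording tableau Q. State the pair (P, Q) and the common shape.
P = [1, 2, 6] / [3, 5, 7] / [4] / [8];  Q = [1, 2, 5] / [3, 4, 7] / [6] / [8];  common shape = (3, 3, 1, 1)

Row-insert the values π_1, π_2, … into P one at a time, bumping the leftmost entry strictly greater than the inserted value down to the next row. The recording tableau Q records, in position (i, j), the step at which that cell was added to P.
  Insert 4 (step 1): P = [4];  Q = [1]
  Insert 8 (step 2): P = [4, 8];  Q = [1, 2]
  Insert 1 (step 3): P = [1, 8] / [4];  Q = [1, 2] / [3]
  Insert 5 (step 4): P = [1, 5] / [4, 8];  Q = [1, 2] / [3, 4]
  Insert 7 (step 5): P = [1, 5, 7] / [4, 8];  Q = [1, 2, 5] / [3, 4]
  Insert 3 (step 6): P = [1, 3, 7] / [4, 5] / [8];  Q = [1, 2, 5] / [3, 4] / [6]
  Insert 6 (step 7): P = [1, 3, 6] / [4, 5, 7] / [8];  Q = [1, 2, 5] / [3, 4, 7] / [6]
  Insert 2 (step 8): P = [1, 2, 6] / [3, 5, 7] / [4] / [8];  Q = [1, 2, 5] / [3, 4, 7] / [6] / [8]
Final shape: (3, 3, 1, 1).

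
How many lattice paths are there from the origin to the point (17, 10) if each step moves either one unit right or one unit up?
Number of paths = 8436285

A monotone lattice path from (0, 0) to (17, 10) consists of 17 east steps and 10 north steps in some order, so it is determined by which 17 of the 27 steps are east. The count is C(27, 17) = 8436285.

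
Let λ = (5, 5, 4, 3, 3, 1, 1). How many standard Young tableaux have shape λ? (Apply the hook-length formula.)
# SYT of shape (5, 5, 4, 3, 3, 1, 1) = 1571349780

Hook-length formula: f^λ = n! / Π hook(c), product over all cells c of the Young diagram. For λ = (5, 5, 4, 3, 3, 1, 1), n = 22 boxes. Hook lengths by row (left-to-right, top-to-bottom): [11, 8, 7, 4, 2]; [10, 7, 6, 3, 1]; [8, 5, 4, 1]; [6, 3, 2]; [5, 2, 1]; [2]; [1]. Product of hooks = 715309056000. So f^λ = 22! / 715309056000 = 1124000727777607680000 / 715309056000 = 1571349780.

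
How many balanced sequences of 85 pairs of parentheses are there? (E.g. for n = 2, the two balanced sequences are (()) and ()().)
C_85 = 1063353702922273835973036658043476458723103404520

These balanced parentheses are counted by the Catalan number C_n = (1/(n + 1)) · C(2n, n). For n = 85: C_85 = (1/86) · C(170, 85) = 91448418451315549893681152591738975450186892788720/86 = 1063353702922273835973036658043476458723103404520.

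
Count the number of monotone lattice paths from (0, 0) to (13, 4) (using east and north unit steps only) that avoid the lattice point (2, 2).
Number of paths = 1912

Total paths from (0, 0) to (13, 4): C(17, 13) = 2380. Paths through (2, 2): (paths (0, 0) → (2, 2)) × (paths (2, 2) → (13, 4)) = C(4, 2) · C(13, 11) = 6 · 78 = 468. Avoidance count = 2380 − 468 = 1912.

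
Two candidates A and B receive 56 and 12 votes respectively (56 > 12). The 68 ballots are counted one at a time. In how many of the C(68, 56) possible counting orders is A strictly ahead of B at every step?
Strict-lead orderings = 4711898932312

Total orderings of the 68 votes with 56 for A: C(68, 56) = 7282025622664. By the Bertrand ballot formula (Cycle Lemma / reflection principle), the number of orderings in which A is strictly ahead of B throughout is (p − q)/(p + q) · C(p + q, p) = (56 − 12)/(56 + 12) · 7282025622664 = 4711898932312.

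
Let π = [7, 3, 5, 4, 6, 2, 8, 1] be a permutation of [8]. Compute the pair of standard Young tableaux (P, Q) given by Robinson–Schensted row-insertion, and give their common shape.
P = [1, 4, 6, 8] / [2] / [3] / [5] / [7];  Q = [1, 3, 5, 7] / [2] / [4] / [6] / [8];  common shape = (4, 1, 1, 1, 1)

Row-insert the values π_1, π_2, … into P one at a time, bumping the leftmost entry strictly greater than the inserted value down to the next row. The recording tableau Q records, in position (i, j), the step at which that cell was added to P.
  Insert 7 (step 1): P = [7];  Q = [1]
  Insert 3 (step 2): P = [3] / [7];  Q = [1] / [2]
  Insert 5 (step 3): P = [3, 5] / [7];  Q = [1, 3] / [2]
  Insert 4 (step 4): P = [3, 4] / [5] / [7];  Q = [1, 3] / [2] / [4]
  Insert 6 (step 5): P = [3, 4, 6] / [5] / [7];  Q = [1, 3, 5] / [2] / [4]
  Insert 2 (step 6): P = [2, 4, 6] / [3] / [5] / [7];  Q = [1, 3, 5] / [2] / [4] / [6]
  Insert 8 (step 7): P = [2, 4, 6, 8] / [3] / [5] / [7];  Q = [1, 3, 5, 7] / [2] / [4] / [6]
  Insert 1 (step 8): P = [1, 4, 6, 8] / [2] / [3] / [5] / [7];  Q = [1, 3, 5, 7] / [2] / [4] / [6] / [8]
Final shape: (4, 1, 1, 1, 1).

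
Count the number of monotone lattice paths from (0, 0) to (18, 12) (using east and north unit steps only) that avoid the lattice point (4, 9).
Number of paths = 86007025

Total paths from (0, 0) to (18, 12): C(30, 18) = 86493225. Paths through (4, 9): (paths (0, 0) → (4, 9)) × (paths (4, 9) → (18, 12)) = C(13, 4) · C(17, 14) = 715 · 680 = 486200. Avoidance count = 86493225 − 486200 = 86007025.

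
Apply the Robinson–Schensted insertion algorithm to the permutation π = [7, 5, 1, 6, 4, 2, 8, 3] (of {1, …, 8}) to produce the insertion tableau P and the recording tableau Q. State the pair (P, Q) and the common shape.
P = [1, 2, 3] / [4, 6, 8] / [5] / [7];  Q = [1, 4, 7] / [2, 5, 8] / [3] / [6];  common shape = (3, 3, 1, 1)

Row-insert the values π_1, π_2, … into P one at a time, bumping the leftmost entry strictly greater than the inserted value down to the next row. The recording tableau Q records, in position (i, j), the step at which that cell was added to P.
  Insert 7 (step 1): P = [7];  Q = [1]
  Insert 5 (step 2): P = [5] / [7];  Q = [1] / [2]
  Insert 1 (step 3): P = [1] / [5] / [7];  Q = [1] / [2] / [3]
  Insert 6 (step 4): P = [1, 6] / [5] / [7];  Q = [1, 4] / [2] / [3]
  Insert 4 (step 5): P = [1, 4] / [5, 6] / [7];  Q = [1, 4] / [2, 5] / [3]
  Insert 2 (step 6): P = [1, 2] / [4, 6] / [5] / [7];  Q = [1, 4] / [2, 5] / [3] / [6]
  Insert 8 (step 7): P = [1, 2, 8] / [4, 6] / [5] / [7];  Q = [1, 4, 7] / [2, 5] / [3] / [6]
  Insert 3 (step 8): P = [1, 2, 3] / [4, 6, 8] / [5] / [7];  Q = [1, 4, 7] / [2, 5, 8] / [3] / [6]
Final shape: (3, 3, 1, 1).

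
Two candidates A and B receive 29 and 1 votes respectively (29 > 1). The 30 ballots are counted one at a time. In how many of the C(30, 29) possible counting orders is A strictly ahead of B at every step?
Strict-lead orderings = 28

Total orderings of the 30 votes with 29 for A: C(30, 29) = 30. By the Bertrand ballot formula (Cycle Lemma / reflection principle), the number of orderings in which A is strictly ahead of B throughout is (p − q)/(p + q) · C(p + q, p) = (29 − 1)/(29 + 1) · 30 = 28.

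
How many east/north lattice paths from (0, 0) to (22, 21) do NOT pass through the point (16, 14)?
Number of paths = 802504171560

Total paths from (0, 0) to (22, 21): C(43, 22) = 1052049481860. Paths through (16, 14): (paths (0, 0) → (16, 14)) × (paths (16, 14) → (22, 21)) = C(30, 16) · C(13, 6) = 145422675 · 1716 = 249545310300. Avoidance count = 1052049481860 − 249545310300 = 802504171560.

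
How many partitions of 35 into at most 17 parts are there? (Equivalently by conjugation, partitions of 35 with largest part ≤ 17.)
p(35, parts ≤ 17) = 13671

Use the recurrence p(n, m) = p(n, m−1) + p(n−m, m): either the largest part is < m (count p(n, m−1)) or the largest part is exactly m (remove one copy of m, count p(n−m, m)). With p(0, ·) = 1 this gives p(35, parts ≤ 17) = 13671. (By conjugating Young diagrams, this also counts partitions of 35 into at most 17 parts.)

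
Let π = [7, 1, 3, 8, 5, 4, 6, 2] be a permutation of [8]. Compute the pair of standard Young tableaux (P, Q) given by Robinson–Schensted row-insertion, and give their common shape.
P = [1, 2, 4, 6] / [3, 8] / [5] / [7];  Q = [1, 3, 4, 7] / [2, 5] / [6] / [8];  common shape = (4, 2, 1, 1)

Row-insert the values π_1, π_2, … into P one at a time, bumping the leftmost entry strictly greater than the inserted value down to the next row. The recording tableau Q records, in position (i, j), the step at which that cell was added to P.
  Insert 7 (step 1): P = [7];  Q = [1]
  Insert 1 (step 2): P = [1] / [7];  Q = [1] / [2]
  Insert 3 (step 3): P = [1, 3] / [7];  Q = [1, 3] / [2]
  Insert 8 (step 4): P = [1, 3, 8] / [7];  Q = [1, 3, 4] / [2]
  Insert 5 (step 5): P = [1, 3, 5] / [7, 8];  Q = [1, 3, 4] / [2, 5]
  Insert 4 (step 6): P = [1, 3, 4] / [5, 8] / [7];  Q = [1, 3, 4] / [2, 5] / [6]
  Insert 6 (step 7): P = [1, 3, 4, 6] / [5, 8] / [7];  Q = [1, 3, 4, 7] / [2, 5] / [6]
  Insert 2 (step 8): P = [1, 2, 4, 6] / [3, 8] / [5] / [7];  Q = [1, 3, 4, 7] / [2, 5] / [6] / [8]
Final shape: (4, 2, 1, 1).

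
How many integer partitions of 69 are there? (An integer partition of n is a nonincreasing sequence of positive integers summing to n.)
p(69) = 3554345

Compute p(n) via the recurrence p(n, m) = p(n, m−1) + p(n−m, m), where p(n, m) counts partitions of n with all parts ≤ m and p(n) = p(n, n). The base cases are p(0, m) = 1 and p(n, 0) = 0 for n > 0. Filling the table yields p(69) = 3554345. (Euler's pentagonal recurrence is an alternative.)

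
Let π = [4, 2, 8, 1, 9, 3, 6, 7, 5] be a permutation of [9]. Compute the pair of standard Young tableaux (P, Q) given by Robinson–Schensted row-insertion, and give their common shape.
P = [1, 3, 5, 7] / [2, 6, 9] / [4, 8];  Q = [1, 3, 5, 8] / [2, 6, 7] / [4, 9];  common shape = (4, 3, 2)

Row-insert the values π_1, π_2, … into P one at a time, bumping the leftmost entry strictly greater than the inserted value down to the next row. The recording tableau Q records, in position (i, j), the step at which that cell was added to P.
  Insert 4 (step 1): P = [4];  Q = [1]
  Insert 2 (step 2): P = [2] / [4];  Q = [1] / [2]
  Insert 8 (step 3): P = [2, 8] / [4];  Q = [1, 3] / [2]
  Insert 1 (step 4): P = [1, 8] / [2] / [4];  Q = [1, 3] / [2] / [4]
  Insert 9 (step 5): P = [1, 8, 9] / [2] / [4];  Q = [1, 3, 5] / [2] / [4]
  Insert 3 (step 6): P = [1, 3, 9] / [2, 8] / [4];  Q = [1, 3, 5] / [2, 6] / [4]
  Insert 6 (step 7): P = [1, 3, 6] / [2, 8, 9] / [4];  Q = [1, 3, 5] / [2, 6, 7] / [4]
  Insert 7 (step 8): P = [1, 3, 6, 7] / [2, 8, 9] / [4];  Q = [1, 3, 5, 8] / [2, 6, 7] / [4]
  Insert 5 (step 9): P = [1, 3, 5, 7] / [2, 6, 9] / [4, 8];  Q = [1, 3, 5, 8] / [2, 6, 7] / [4, 9]
Final shape: (4, 3, 2).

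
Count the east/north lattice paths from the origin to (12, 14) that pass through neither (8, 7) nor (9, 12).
Number of paths = 4980950

Inclusion–exclusion. Total paths: C(26, 12) = 9657700. Through P₁: C(15, 8)·C(11, 4) = 2123550. Through P₂: C(21, 9)·C(5, 3) = 2939300. Since P₁ is strictly southwest of P₂, a monotone path through both must visit P₁ then P₂; paths through both = C(15, 8)·C(6, 1)·C(5, 3) = 386100. Avoid both = 9657700 − 2123550 − 2939300 + 386100 = 4980950.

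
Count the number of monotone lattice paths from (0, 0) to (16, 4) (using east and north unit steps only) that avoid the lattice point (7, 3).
Number of paths = 3645

Total paths from (0, 0) to (16, 4): C(20, 16) = 4845. Paths through (7, 3): (paths (0, 0) → (7, 3)) × (paths (7, 3) → (16, 4)) = C(10, 7) · C(10, 9) = 120 · 10 = 1200. Avoidance count = 4845 − 1200 = 3645.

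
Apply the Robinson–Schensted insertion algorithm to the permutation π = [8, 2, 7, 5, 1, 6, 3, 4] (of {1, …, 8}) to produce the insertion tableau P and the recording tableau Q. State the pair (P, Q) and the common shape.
P = [1, 3, 4] / [2, 5, 6] / [7] / [8];  Q = [1, 3, 6] / [2, 7, 8] / [4] / [5];  common shape = (3, 3, 1, 1)

Row-insert the values π_1, π_2, … into P one at a time, bumping the leftmost entry strictly greater than the inserted value down to the next row. The recording tableau Q records, in position (i, j), the step at which that cell was added to P.
  Insert 8 (step 1): P = [8];  Q = [1]
  Insert 2 (step 2): P = [2] / [8];  Q = [1] / [2]
  Insert 7 (step 3): P = [2, 7] / [8];  Q = [1, 3] / [2]
  Insert 5 (step 4): P = [2, 5] / [7] / [8];  Q = [1, 3] / [2] / [4]
  Insert 1 (step 5): P = [1, 5] / [2] / [7] / [8];  Q = [1, 3] / [2] / [4] / [5]
  Insert 6 (step 6): P = [1, 5, 6] / [2] / [7] / [8];  Q = [1, 3, 6] / [2] / [4] / [5]
  Insert 3 (step 7): P = [1, 3, 6] / [2, 5] / [7] / [8];  Q = [1, 3, 6] / [2, 7] / [4] / [5]
  Insert 4 (step 8): P = [1, 3, 4] / [2, 5, 6] / [7] / [8];  Q = [1, 3, 6] / [2, 7, 8] / [4] / [5]
Final shape: (3, 3, 1, 1).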